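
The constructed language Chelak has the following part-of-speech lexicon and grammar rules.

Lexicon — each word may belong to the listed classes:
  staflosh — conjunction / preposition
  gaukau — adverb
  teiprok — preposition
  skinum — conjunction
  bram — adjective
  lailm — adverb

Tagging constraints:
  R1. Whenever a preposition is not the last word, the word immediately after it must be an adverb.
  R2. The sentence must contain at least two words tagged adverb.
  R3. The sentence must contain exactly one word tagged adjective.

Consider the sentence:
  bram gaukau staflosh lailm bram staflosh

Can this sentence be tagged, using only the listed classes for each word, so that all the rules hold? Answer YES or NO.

NO

Candidates per position — 1:bram {adjective}; 2:gaukau {adverb}; 3:staflosh {conjunction,preposition}; 4:lailm {adverb}; 5:bram {adjective}; 6:staflosh {conjunction,preposition}.
Rule 3 cannot be satisfied by any choice of tags from the lexicon.
So there is no consistent tagging.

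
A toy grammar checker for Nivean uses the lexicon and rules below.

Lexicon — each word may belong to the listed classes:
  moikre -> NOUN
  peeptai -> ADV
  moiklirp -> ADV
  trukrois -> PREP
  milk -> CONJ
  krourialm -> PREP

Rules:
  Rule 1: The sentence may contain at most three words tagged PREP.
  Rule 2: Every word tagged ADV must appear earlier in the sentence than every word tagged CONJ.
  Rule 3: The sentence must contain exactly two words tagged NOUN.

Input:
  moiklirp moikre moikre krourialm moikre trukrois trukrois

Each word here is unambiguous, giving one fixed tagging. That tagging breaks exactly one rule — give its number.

Fixed tagging: ADV NOUN NOUN PREP NOUN PREP PREP.
Checking each rule: R1 ✓, R2 ✓, R3 ✗.
Only rule 3 fails.

3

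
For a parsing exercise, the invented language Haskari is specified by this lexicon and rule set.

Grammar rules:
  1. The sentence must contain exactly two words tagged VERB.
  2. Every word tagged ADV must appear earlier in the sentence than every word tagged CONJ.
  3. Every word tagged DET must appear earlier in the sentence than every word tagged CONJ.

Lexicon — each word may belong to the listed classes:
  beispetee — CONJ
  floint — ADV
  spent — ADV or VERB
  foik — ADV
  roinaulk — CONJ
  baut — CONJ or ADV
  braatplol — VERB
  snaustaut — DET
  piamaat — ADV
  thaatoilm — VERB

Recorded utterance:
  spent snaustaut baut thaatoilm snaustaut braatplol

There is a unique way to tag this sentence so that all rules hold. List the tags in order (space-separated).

Candidates per position — 1:spent {ADV,VERB}; 2:snaustaut {DET}; 3:baut {CONJ,ADV}; 4:thaatoilm {VERB}; 5:snaustaut {DET}; 6:braatplol {VERB}.
Word 1 cannot be VERB — rule 1 would then fail for every completion. It is ADV.
Word 3 cannot be CONJ — rule 3 would then fail for every completion. It is ADV.
So the tagging must be: ADV DET ADV VERB DET VERB.
Rule-by-rule: rule 1 holds; rule 2 holds; rule 3 holds.

ADV DET ADV VERB DET VERB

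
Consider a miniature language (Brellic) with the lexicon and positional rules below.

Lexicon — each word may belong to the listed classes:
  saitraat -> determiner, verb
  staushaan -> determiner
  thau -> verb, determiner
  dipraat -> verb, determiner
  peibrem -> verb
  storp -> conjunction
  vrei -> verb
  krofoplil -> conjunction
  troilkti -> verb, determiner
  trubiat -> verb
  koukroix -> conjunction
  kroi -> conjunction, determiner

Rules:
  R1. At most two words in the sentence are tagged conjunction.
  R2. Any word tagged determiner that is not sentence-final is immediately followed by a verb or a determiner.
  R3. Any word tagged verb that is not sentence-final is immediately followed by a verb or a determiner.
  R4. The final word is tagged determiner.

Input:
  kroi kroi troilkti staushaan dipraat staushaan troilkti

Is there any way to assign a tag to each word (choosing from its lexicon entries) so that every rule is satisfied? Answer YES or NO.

Candidates per position — 1:kroi {conjunction,determiner}; 2:kroi {conjunction,determiner}; 3:troilkti {verb,determiner}; 4:staushaan {determiner}; 5:dipraat {verb,determiner}; 6:staushaan {determiner}; 7:troilkti {verb,determiner}.
One satisfying assignment: determiner determiner verb determiner verb determiner determiner.
Checking: rule 1 ok; rule 2 ok; rule 3 ok; rule 4 ok.

YES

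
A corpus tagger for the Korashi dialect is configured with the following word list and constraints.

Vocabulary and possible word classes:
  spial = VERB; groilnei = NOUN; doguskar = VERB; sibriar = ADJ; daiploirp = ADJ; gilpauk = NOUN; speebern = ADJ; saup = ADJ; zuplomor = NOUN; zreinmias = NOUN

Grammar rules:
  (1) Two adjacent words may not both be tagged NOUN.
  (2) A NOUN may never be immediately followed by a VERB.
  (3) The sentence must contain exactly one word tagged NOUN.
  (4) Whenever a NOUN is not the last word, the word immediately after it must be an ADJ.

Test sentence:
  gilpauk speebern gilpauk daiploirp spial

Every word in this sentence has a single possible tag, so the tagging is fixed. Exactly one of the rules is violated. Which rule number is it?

Fixed tagging: NOUN ADJ NOUN ADJ VERB.
Rule check: R1 ok, R2 ok, R3 fails, R4 ok.
Only rule 3 fails.

3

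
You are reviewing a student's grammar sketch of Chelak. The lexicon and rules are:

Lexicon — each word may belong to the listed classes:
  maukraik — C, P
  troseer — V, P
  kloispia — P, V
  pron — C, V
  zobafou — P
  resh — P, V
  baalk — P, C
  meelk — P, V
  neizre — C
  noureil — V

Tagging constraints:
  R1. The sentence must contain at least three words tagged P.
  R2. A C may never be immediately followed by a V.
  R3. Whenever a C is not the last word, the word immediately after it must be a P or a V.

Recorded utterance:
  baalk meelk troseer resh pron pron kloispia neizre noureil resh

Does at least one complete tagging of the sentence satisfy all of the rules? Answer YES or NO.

Candidates per position — 1:baalk {P,C}; 2:meelk {P,V}; 3:troseer {V,P}; 4:resh {P,V}; 5:pron {C,V}; 6:pron {C,V}; 7:kloispia {P,V}; 8:neizre {C}; 9:noureil {V}; 10:resh {P,V}.
Rule 2 cannot be satisfied by any choice of tags from the lexicon.
So there is no consistent tagging.

NO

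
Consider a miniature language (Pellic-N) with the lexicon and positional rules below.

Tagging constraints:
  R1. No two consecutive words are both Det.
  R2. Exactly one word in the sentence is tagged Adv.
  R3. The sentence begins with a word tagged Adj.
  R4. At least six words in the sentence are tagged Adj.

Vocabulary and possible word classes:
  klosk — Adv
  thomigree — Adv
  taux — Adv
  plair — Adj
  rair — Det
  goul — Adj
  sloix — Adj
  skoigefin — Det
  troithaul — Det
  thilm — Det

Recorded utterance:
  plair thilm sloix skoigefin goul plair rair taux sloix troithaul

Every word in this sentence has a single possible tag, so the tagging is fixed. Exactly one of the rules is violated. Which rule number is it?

4

Fixed tagging: Adj Det Adj Det Adj Adj Det Adv Adj Det.
Checking each rule: R1 holds, R2 holds, R3 holds, R4 violated.
Only rule 4 fails.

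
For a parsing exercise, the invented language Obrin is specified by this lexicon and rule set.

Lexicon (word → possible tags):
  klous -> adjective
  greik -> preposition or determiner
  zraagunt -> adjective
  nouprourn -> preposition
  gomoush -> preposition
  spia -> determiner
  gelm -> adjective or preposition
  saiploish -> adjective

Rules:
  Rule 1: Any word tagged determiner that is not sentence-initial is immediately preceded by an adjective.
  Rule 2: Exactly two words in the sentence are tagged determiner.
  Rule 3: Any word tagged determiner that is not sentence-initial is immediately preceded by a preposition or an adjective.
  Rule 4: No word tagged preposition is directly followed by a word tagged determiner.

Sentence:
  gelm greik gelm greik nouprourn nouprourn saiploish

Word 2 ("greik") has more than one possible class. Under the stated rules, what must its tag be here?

Candidates per position — 1:gelm {adjective,preposition}; 2:greik {preposition,determiner}; 3:gelm {adjective,preposition}; 4:greik {preposition,determiner}; 5:nouprourn {preposition}; 6:nouprourn {preposition}; 7:saiploish {adjective}.
If word 2 were preposition, no tagging could satisfy rule 2; so word 2 is determiner.
If word 4 were preposition, no tagging could satisfy rule 2; so word 4 is determiner.
If word 1 were preposition, no tagging could satisfy rule 1; so word 1 is adjective.
If word 3 were preposition, no tagging could satisfy rule 1; so word 3 is adjective.
So the tagging must be: adjective determiner adjective determiner preposition preposition adjective.
Check: rule 1 holds; rule 2 holds; rule 3 holds; rule 4 holds.

determiner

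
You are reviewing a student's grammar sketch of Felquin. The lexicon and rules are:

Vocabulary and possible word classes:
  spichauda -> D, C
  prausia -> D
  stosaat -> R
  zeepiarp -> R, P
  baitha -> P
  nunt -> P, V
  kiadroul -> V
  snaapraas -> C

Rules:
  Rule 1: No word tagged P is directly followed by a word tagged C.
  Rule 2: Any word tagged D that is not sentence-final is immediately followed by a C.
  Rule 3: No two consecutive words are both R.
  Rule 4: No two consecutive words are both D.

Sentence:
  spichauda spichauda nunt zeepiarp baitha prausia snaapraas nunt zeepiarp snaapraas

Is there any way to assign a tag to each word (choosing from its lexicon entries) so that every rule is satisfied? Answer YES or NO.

Candidates per position — 1:spichauda {D,C}; 2:spichauda {D,C}; 3:nunt {P,V}; 4:zeepiarp {R,P}; 5:baitha {P}; 6:prausia {D}; 7:snaapraas {C}; 8:nunt {P,V}; 9:zeepiarp {R,P}; 10:snaapraas {C}.
One satisfying assignment: C C P P P D C V R C.
Checking: rule 1 ✓; rule 2 ✓; rule 3 ✓; rule 4 ✓.

YES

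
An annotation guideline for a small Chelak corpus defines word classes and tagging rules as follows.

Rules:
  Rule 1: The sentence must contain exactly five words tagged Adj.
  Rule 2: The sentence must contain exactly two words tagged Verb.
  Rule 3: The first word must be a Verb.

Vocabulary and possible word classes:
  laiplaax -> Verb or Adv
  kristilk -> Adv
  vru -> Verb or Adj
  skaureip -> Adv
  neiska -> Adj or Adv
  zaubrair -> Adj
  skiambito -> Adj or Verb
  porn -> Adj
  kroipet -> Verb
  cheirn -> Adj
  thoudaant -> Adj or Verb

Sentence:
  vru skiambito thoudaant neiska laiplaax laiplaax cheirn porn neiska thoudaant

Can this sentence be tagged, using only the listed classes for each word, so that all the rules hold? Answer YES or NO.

Candidates per position — 1:vru {Verb,Adj}; 2:skiambito {Adj,Verb}; 3:thoudaant {Adj,Verb}; 4:neiska {Adj,Adv}; 5:laiplaax {Verb,Adv}; 6:laiplaax {Verb,Adv}; 7:cheirn {Adj}; 8:porn {Adj}; 9:neiska {Adj,Adv}; 10:thoudaant {Adj,Verb}.
One satisfying assignment: Verb Adj Verb Adv Adv Adv Adj Adj Adj Adj.
Verifying each rule — rule 1 satisfied; rule 2 satisfied; rule 3 satisfied.

YES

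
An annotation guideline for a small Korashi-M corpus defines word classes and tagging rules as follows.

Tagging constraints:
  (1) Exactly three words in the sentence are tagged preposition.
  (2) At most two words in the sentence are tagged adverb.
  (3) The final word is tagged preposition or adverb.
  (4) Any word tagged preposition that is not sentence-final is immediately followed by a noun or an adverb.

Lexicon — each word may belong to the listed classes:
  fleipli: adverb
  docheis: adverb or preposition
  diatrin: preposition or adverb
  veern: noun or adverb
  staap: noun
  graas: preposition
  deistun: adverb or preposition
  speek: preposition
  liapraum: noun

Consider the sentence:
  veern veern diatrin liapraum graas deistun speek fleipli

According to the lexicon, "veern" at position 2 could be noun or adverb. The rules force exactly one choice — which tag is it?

noun

Candidates per position — 1:veern {noun,adverb}; 2:veern {noun,adverb}; 3:diatrin {preposition,adverb}; 4:liapraum {noun}; 5:graas {preposition}; 6:deistun {adverb,preposition}; 7:speek {preposition}; 8:fleipli {adverb}.
Position 6: preposition is ruled out by rule 4; that leaves adverb.
Position 1: adverb is ruled out by rule 2; that leaves noun.
Position 2: adverb is ruled out by rule 2; that leaves noun.
Position 3: adverb is ruled out by rule 1; that leaves preposition.
The only consistent sequence is: noun noun preposition noun preposition adverb preposition adverb.
Verifying each rule — rule 1 ✓; rule 2 ✓; rule 3 ✓; rule 4 ✓.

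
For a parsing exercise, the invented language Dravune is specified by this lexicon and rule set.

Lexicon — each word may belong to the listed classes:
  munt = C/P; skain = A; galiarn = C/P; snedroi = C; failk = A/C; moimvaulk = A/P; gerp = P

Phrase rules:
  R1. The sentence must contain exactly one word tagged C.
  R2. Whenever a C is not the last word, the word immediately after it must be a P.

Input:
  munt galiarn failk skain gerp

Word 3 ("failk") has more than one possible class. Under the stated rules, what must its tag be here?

Candidates per position — 1:munt {C,P}; 2:galiarn {C,P}; 3:failk {A,C}; 4:skain {A}; 5:gerp {P}.
Position 2: C is ruled out by rule 2; that leaves P.
Position 3: C is ruled out by rule 2; that leaves A.
Position 1: P is ruled out by rule 1; that leaves C.
That leaves exactly one tagging: C P A A P.
Verifying each rule — rule 1 ✓; rule 2 ✓.

A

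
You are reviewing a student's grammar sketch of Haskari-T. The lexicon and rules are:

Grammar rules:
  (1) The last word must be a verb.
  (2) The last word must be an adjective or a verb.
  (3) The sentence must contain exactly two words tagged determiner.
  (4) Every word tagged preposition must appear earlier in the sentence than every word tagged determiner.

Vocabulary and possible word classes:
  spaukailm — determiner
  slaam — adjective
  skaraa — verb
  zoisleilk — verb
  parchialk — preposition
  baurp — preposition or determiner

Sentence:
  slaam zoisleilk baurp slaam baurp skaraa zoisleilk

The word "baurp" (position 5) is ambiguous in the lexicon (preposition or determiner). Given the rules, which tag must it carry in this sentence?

Candidates per position — 1:slaam {adjective}; 2:zoisleilk {verb}; 3:baurp {preposition,determiner}; 4:slaam {adjective}; 5:baurp {preposition,determiner}; 6:skaraa {verb}; 7:zoisleilk {verb}.
Position 3: preposition is ruled out by rule 3; that leaves determiner.
Position 5: preposition is ruled out by rule 3; that leaves determiner.
That leaves exactly one tagging: adjective verb determiner adjective determiner verb verb.
Verifying each rule — rule 1 satisfied; rule 2 satisfied; rule 3 satisfied; rule 4 satisfied.

determiner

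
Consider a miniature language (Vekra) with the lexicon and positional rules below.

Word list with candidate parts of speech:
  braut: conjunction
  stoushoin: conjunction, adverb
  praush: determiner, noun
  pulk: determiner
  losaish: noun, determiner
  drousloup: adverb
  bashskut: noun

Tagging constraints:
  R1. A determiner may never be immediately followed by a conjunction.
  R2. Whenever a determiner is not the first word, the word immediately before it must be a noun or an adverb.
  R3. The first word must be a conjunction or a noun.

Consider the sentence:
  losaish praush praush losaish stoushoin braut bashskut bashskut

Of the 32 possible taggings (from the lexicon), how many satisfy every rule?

8

Candidates per position — 1:losaish {noun,determiner}; 2:praush {determiner,noun}; 3:praush {determiner,noun}; 4:losaish {noun,determiner}; 5:stoushoin {conjunction,adverb}; 6:braut {conjunction}; 7:bashskut {noun}; 8:bashskut {noun}.
There are 32 candidate sequences in total.
Checking each against the rules leaves 8 sequences.
Count = 8.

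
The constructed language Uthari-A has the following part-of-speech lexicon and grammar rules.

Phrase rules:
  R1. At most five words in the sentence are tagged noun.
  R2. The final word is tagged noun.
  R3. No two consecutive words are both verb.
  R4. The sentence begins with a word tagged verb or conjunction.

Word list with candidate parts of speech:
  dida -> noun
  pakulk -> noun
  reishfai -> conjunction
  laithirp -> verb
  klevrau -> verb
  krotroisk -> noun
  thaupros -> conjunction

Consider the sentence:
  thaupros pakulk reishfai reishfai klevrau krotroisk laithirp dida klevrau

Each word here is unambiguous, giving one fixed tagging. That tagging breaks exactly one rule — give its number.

2

Fixed tagging: conjunction noun conjunction conjunction verb noun verb noun verb.
Applying the rules: R1 ok, R2 fails, R3 ok, R4 ok.
Only rule 2 fails.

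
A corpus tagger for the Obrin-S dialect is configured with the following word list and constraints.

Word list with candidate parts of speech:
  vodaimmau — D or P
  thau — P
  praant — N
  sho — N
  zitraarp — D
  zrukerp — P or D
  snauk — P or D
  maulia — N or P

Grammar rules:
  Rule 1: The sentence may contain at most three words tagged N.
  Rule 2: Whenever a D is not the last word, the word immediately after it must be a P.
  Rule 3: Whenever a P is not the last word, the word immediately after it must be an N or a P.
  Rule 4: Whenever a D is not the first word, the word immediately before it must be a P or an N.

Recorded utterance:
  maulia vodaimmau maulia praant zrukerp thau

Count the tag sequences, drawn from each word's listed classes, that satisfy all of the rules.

10

Candidates per position — 1:maulia {N,P}; 2:vodaimmau {D,P}; 3:maulia {N,P}; 4:praant {N}; 5:zrukerp {P,D}; 6:thau {P}.
There are 16 candidate sequences in total.
Checking each against the rules leaves 10 sequences.
Count = 10.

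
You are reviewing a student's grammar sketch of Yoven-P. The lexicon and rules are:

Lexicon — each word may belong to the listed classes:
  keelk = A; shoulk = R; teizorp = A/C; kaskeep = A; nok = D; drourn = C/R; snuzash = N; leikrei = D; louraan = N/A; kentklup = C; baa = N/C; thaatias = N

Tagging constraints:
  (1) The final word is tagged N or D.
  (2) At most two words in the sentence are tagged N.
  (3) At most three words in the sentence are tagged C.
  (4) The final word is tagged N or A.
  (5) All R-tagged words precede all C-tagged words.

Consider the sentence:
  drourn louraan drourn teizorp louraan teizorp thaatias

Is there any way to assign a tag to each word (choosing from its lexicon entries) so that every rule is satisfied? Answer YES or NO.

YES

Candidates per position — 1:drourn {C,R}; 2:louraan {N,A}; 3:drourn {C,R}; 4:teizorp {A,C}; 5:louraan {N,A}; 6:teizorp {A,C}; 7:thaatias {N}.
One satisfying assignment: R N C C A A N.
Rule-by-rule: rule 1 ok; rule 2 ok; rule 3 ok; rule 4 ok; rule 5 ok.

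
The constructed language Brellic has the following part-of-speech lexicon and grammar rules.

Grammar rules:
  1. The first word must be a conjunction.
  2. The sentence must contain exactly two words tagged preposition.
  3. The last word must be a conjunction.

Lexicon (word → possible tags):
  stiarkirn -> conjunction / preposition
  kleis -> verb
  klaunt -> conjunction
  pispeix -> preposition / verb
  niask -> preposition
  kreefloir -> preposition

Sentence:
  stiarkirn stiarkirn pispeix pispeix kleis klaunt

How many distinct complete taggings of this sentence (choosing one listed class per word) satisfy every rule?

Candidates per position — 1:stiarkirn {conjunction,preposition}; 2:stiarkirn {conjunction,preposition}; 3:pispeix {preposition,verb}; 4:pispeix {preposition,verb}; 5:kleis {verb}; 6:klaunt {conjunction}.
There are 16 candidate sequences in total.
The sequences that satisfy every rule: conjunction conjunction preposition preposition verb conjunction; conjunction preposition preposition verb verb conjunction; conjunction preposition verb preposition verb conjunction.
Count = 3.

3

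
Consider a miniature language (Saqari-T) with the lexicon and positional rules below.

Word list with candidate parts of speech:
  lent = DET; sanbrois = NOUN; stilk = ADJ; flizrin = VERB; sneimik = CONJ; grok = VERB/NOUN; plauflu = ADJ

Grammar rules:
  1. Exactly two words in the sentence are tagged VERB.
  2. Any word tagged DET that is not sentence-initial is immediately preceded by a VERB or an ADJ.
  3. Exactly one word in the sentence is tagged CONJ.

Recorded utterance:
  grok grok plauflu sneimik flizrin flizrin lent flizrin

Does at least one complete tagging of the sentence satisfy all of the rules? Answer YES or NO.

NO

Candidates per position — 1:grok {VERB,NOUN}; 2:grok {VERB,NOUN}; 3:plauflu {ADJ}; 4:sneimik {CONJ}; 5:flizrin {VERB}; 6:flizrin {VERB}; 7:lent {DET}; 8:flizrin {VERB}.
Rule 1 cannot be satisfied by any choice of tags from the lexicon.
So there is no consistent tagging.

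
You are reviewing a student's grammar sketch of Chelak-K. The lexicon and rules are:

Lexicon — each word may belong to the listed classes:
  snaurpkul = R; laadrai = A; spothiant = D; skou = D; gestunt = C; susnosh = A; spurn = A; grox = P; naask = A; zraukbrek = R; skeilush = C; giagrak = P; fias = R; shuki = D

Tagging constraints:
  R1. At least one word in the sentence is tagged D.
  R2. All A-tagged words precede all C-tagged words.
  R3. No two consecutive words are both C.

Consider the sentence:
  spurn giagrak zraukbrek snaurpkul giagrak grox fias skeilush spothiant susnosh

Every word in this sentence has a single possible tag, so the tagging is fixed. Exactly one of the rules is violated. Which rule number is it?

2

Fixed tagging: A P R R P P R C D A.
Applying the rules: R1 ✓, R2 ✗, R3 ✓.
Only rule 2 fails.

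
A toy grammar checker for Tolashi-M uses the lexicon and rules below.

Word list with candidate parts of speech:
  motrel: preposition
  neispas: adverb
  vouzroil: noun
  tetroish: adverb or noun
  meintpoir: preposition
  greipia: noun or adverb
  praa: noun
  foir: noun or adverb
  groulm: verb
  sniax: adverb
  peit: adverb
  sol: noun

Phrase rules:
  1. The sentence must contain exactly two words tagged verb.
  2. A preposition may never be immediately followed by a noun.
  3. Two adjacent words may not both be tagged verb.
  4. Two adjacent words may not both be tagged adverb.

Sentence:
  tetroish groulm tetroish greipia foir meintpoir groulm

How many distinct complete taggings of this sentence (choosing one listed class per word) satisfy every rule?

Candidates per position — 1:tetroish {adverb,noun}; 2:groulm {verb}; 3:tetroish {adverb,noun}; 4:greipia {noun,adverb}; 5:foir {noun,adverb}; 6:meintpoir {preposition}; 7:groulm {verb}.
There are 16 candidate sequences in total.
Checking each against the rules leaves 10 sequences.
Count = 10.

10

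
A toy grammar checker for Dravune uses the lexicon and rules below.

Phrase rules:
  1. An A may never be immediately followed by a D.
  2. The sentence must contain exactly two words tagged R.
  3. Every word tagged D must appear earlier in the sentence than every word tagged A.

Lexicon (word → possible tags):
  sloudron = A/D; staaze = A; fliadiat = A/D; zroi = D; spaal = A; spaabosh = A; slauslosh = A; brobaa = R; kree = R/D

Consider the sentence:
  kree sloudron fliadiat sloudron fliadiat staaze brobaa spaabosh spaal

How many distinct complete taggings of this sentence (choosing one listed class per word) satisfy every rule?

Candidates per position — 1:kree {R,D}; 2:sloudron {A,D}; 3:fliadiat {A,D}; 4:sloudron {A,D}; 5:fliadiat {A,D}; 6:staaze {A}; 7:brobaa {R}; 8:spaabosh {A}; 9:spaal {A}.
There are 32 candidate sequences in total.
The sequences that satisfy every rule: R A A A A A R A A; R D A A A A R A A; R D D A A A R A A; R D D D A A R A A; R D D D D A R A A.
Count = 5.

5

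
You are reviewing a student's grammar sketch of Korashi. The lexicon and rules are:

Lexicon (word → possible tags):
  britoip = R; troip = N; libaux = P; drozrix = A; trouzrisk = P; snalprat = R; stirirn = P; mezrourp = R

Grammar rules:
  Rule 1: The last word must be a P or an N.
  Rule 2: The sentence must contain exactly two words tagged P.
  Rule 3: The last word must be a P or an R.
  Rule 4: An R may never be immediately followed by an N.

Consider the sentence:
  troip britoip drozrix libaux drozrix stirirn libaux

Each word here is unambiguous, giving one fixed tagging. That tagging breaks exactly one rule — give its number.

2

Fixed tagging: N R A P A P P.
Applying the rules: R1 ✓, R2 ✗, R3 ✓, R4 ✓.
Only rule 2 fails.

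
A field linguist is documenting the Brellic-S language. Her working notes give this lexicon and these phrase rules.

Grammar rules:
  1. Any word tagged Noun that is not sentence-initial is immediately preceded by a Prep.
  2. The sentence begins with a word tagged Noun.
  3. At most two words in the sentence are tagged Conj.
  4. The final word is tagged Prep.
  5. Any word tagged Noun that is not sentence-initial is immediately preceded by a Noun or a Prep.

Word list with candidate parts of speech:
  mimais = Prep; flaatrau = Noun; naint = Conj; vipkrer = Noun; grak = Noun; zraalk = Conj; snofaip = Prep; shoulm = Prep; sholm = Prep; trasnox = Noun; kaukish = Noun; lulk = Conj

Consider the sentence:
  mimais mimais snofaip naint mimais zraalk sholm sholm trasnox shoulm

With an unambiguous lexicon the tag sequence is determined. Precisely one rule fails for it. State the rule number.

Fixed tagging: Prep Prep Prep Conj Prep Conj Prep Prep Noun Prep.
Checking each rule: R1 ok, R2 fails, R3 ok, R4 ok, R5 ok.
Only rule 2 fails.

2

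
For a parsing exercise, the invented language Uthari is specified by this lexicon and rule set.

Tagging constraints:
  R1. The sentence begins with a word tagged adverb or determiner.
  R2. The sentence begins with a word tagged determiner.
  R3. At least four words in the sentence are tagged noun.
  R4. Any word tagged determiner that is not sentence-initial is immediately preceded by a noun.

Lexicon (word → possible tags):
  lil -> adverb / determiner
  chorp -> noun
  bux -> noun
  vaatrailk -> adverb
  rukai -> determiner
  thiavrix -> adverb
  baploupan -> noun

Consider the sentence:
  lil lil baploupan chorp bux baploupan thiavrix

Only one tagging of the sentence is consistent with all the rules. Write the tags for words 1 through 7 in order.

Candidates per position — 1:lil {adverb,determiner}; 2:lil {adverb,determiner}; 3:baploupan {noun}; 4:chorp {noun}; 5:bux {noun}; 6:baploupan {noun}; 7:thiavrix {adverb}.
Position 1: adverb is ruled out by rule 2; that leaves determiner.
Position 2: determiner is ruled out by rule 4; that leaves adverb.
The only consistent sequence is: determiner adverb noun noun noun noun adverb.
Verifying each rule — rule 1 ok; rule 2 ok; rule 3 ok; rule 4 ok.

determiner adverb noun noun noun noun adverb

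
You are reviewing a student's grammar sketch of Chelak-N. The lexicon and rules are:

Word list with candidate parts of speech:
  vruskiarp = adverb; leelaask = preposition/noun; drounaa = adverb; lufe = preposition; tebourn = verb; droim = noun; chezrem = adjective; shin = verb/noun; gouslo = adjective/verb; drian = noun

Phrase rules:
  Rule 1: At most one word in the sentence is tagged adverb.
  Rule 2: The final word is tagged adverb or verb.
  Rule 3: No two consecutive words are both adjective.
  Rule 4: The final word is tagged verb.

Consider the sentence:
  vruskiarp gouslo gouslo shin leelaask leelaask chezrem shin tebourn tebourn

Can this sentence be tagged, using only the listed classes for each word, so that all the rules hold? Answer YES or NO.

Candidates per position — 1:vruskiarp {adverb}; 2:gouslo {adjective,verb}; 3:gouslo {adjective,verb}; 4:shin {verb,noun}; 5:leelaask {preposition,noun}; 6:leelaask {preposition,noun}; 7:chezrem {adjective}; 8:shin {verb,noun}; 9:tebourn {verb}; 10:tebourn {verb}.
One satisfying assignment: adverb verb adjective verb preposition preposition adjective noun verb verb.
Rule-by-rule: rule 1 holds; rule 2 holds; rule 3 holds; rule 4 holds.

YES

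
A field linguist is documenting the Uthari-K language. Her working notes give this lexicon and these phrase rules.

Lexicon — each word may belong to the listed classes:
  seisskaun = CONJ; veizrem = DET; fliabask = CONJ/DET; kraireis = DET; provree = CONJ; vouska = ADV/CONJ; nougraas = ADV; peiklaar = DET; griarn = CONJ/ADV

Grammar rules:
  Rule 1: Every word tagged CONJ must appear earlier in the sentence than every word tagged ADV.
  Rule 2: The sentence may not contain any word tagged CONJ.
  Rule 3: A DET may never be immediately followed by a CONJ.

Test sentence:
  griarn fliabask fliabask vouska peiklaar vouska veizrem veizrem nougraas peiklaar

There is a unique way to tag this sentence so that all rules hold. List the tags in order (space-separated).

ADV DET DET ADV DET ADV DET DET ADV DET

Candidates per position — 1:griarn {CONJ,ADV}; 2:fliabask {CONJ,DET}; 3:fliabask {CONJ,DET}; 4:vouska {ADV,CONJ}; 5:peiklaar {DET}; 6:vouska {ADV,CONJ}; 7:veizrem {DET}; 8:veizrem {DET}; 9:nougraas {ADV}; 10:peiklaar {DET}.
Word 1 cannot be CONJ — rule 2 would then fail for every completion. It is ADV.
Word 2 cannot be CONJ — rule 1 would then fail for every completion. It is DET.
Word 3 cannot be CONJ — rule 1 would then fail for every completion. It is DET.
Word 4 cannot be CONJ — rule 1 would then fail for every completion. It is ADV.
Word 6 cannot be CONJ — rule 1 would then fail for every completion. It is ADV.
So the tagging must be: ADV DET DET ADV DET ADV DET DET ADV DET.
Checking: rule 1 ✓; rule 2 ✓; rule 3 ✓.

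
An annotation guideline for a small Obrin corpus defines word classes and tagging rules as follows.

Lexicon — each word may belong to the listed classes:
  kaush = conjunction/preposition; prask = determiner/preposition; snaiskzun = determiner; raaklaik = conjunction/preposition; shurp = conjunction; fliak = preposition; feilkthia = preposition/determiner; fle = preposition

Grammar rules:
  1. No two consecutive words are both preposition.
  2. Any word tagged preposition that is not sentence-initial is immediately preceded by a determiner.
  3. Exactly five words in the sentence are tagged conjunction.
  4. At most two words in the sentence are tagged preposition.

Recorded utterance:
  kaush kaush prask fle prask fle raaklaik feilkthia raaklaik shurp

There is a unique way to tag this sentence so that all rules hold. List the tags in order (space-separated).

conjunction conjunction determiner preposition determiner preposition conjunction determiner conjunction conjunction

Candidates per position — 1:kaush {conjunction,preposition}; 2:kaush {conjunction,preposition}; 3:prask {determiner,preposition}; 4:fle {preposition}; 5:prask {determiner,preposition}; 6:fle {preposition}; 7:raaklaik {conjunction,preposition}; 8:feilkthia {preposition,determiner}; 9:raaklaik {conjunction,preposition}; 10:shurp {conjunction}.
Word 1 cannot be preposition — rule 3 would then fail for every completion. It is conjunction.
Word 2 cannot be preposition — rule 2 would then fail for every completion. It is conjunction.
Word 3 cannot be preposition — rule 1 would then fail for every completion. It is determiner.
Word 5 cannot be preposition — rule 1 would then fail for every completion. It is determiner.
Word 7 cannot be preposition — rule 1 would then fail for every completion. It is conjunction.
Word 8 cannot be preposition — rule 2 would then fail for every completion. It is determiner.
Word 9 cannot be preposition — rule 3 would then fail for every completion. It is conjunction.
That leaves exactly one tagging: conjunction conjunction determiner preposition determiner preposition conjunction determiner conjunction conjunction.
Check: rule 1 ok; rule 2 ok; rule 3 ok; rule 4 ok.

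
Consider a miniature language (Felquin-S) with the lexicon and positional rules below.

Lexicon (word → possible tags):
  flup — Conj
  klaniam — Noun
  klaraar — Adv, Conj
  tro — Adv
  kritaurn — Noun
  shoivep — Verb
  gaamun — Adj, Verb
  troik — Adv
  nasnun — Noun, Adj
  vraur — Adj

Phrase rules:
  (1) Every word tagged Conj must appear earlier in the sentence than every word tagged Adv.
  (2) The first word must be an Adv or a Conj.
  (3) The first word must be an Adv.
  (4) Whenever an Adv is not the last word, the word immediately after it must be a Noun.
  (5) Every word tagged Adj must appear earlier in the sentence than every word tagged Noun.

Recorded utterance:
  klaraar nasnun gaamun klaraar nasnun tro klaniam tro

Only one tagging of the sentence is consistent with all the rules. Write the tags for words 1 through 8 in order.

Candidates per position — 1:klaraar {Adv,Conj}; 2:nasnun {Noun,Adj}; 3:gaamun {Adj,Verb}; 4:klaraar {Adv,Conj}; 5:nasnun {Noun,Adj}; 6:tro {Adv}; 7:klaniam {Noun}; 8:tro {Adv}.
Position 1: tagging it Conj would leave rule 3 unsatisfiable, so it must be Adv.
Position 2: tagging it Adj would leave rule 4 unsatisfiable, so it must be Noun.
Position 3: tagging it Adj would leave rule 5 unsatisfiable, so it must be Verb.
Position 4: tagging it Conj would leave rule 1 unsatisfiable, so it must be Adv.
Position 5: tagging it Adj would leave rule 4 unsatisfiable, so it must be Noun.
That leaves exactly one tagging: Adv Noun Verb Adv Noun Adv Noun Adv.
Verifying each rule — rule 1 holds; rule 2 holds; rule 3 holds; rule 4 holds; rule 5 holds.

Adv Noun Verb Adv Noun Adv Noun Adv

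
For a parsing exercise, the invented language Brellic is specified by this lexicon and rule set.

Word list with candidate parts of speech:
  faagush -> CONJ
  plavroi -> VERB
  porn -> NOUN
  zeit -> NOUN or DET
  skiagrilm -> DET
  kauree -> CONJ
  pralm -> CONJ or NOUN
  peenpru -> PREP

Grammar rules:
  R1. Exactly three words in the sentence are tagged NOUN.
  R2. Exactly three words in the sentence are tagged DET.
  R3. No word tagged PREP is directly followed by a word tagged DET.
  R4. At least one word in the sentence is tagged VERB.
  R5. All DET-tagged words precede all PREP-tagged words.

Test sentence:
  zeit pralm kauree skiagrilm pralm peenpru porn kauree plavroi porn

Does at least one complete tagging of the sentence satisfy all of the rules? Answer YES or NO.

Candidates per position — 1:zeit {NOUN,DET}; 2:pralm {CONJ,NOUN}; 3:kauree {CONJ}; 4:skiagrilm {DET}; 5:pralm {CONJ,NOUN}; 6:peenpru {PREP}; 7:porn {NOUN}; 8:kauree {CONJ}; 9:plavroi {VERB}; 10:porn {NOUN}.
Rule 2 cannot be satisfied by any choice of tags from the lexicon.
So there is no consistent tagging.

NO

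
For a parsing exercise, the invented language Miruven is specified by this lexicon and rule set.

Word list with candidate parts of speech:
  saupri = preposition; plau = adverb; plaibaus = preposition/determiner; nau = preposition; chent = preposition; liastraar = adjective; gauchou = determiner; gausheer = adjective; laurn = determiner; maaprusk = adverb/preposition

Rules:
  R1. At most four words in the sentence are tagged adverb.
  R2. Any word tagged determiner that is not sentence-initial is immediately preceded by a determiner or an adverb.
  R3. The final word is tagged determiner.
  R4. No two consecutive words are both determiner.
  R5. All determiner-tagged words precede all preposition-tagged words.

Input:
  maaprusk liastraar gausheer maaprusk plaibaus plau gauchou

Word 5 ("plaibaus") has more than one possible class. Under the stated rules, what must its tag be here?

Candidates per position — 1:maaprusk {adverb,preposition}; 2:liastraar {adjective}; 3:gausheer {adjective}; 4:maaprusk {adverb,preposition}; 5:plaibaus {preposition,determiner}; 6:plau {adverb}; 7:gauchou {determiner}.
At position 1, choosing preposition makes rule 5 impossible to satisfy; hence adverb.
At position 4, choosing preposition makes rule 5 impossible to satisfy; hence adverb.
At position 5, choosing preposition makes rule 5 impossible to satisfy; hence determiner.
The only consistent sequence is: adverb adjective adjective adverb determiner adverb determiner.
Checking: rule 1 holds; rule 2 holds; rule 3 holds; rule 4 holds; rule 5 holds.

determiner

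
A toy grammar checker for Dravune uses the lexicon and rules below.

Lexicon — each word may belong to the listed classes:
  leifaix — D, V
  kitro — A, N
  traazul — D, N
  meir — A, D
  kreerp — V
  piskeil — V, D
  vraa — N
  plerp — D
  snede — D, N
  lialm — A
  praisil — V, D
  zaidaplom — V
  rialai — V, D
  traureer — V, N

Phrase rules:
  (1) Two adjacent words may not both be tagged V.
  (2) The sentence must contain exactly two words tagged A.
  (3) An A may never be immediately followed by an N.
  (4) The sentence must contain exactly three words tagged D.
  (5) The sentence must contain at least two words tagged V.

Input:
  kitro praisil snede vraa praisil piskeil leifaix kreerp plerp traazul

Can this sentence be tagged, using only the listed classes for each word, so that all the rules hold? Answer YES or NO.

Candidates per position — 1:kitro {A,N}; 2:praisil {V,D}; 3:snede {D,N}; 4:vraa {N}; 5:praisil {V,D}; 6:piskeil {V,D}; 7:leifaix {D,V}; 8:kreerp {V}; 9:plerp {D}; 10:traazul {D,N}.
Rule 2 cannot be satisfied by any choice of tags from the lexicon.
So there is no consistent tagging.

NO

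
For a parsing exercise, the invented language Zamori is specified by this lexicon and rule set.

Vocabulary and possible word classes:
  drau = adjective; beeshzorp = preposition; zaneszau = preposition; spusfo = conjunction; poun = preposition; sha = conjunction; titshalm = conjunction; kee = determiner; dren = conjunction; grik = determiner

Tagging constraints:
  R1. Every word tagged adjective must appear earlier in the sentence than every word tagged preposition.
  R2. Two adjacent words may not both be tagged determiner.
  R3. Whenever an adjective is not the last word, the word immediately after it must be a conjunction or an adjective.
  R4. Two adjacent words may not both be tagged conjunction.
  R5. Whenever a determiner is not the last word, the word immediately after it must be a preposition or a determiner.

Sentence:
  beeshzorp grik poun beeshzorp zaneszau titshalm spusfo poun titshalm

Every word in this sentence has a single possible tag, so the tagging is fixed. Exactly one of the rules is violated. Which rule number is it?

Fixed tagging: preposition determiner preposition preposition preposition conjunction conjunction preposition conjunction.
Applying the rules: R1 ok, R2 ok, R3 ok, R4 fails, R5 ok.
Only rule 4 fails.

4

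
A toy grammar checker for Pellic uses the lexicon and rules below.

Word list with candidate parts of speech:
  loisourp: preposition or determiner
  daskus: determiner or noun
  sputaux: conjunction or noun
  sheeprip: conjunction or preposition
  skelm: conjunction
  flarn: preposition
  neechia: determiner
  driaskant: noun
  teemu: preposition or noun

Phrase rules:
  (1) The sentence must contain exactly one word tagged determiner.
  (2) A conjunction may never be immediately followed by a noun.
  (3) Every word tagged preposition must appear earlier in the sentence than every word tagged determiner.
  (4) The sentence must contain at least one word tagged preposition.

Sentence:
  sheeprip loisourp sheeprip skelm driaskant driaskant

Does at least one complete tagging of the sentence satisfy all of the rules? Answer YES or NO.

Candidates per position — 1:sheeprip {conjunction,preposition}; 2:loisourp {preposition,determiner}; 3:sheeprip {conjunction,preposition}; 4:skelm {conjunction}; 5:driaskant {noun}; 6:driaskant {noun}.
Rule 2 cannot be satisfied by any choice of tags from the lexicon.
So there is no consistent tagging.

NO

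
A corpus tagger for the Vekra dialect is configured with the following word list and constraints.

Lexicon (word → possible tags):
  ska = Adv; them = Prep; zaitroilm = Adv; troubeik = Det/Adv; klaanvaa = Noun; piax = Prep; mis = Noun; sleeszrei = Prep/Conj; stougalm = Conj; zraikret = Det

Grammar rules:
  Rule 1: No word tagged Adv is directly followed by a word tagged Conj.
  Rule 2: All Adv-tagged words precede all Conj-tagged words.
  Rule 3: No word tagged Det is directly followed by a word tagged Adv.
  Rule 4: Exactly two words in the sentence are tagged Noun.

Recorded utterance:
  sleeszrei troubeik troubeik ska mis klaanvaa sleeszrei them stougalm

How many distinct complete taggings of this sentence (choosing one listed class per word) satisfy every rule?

Candidates per position — 1:sleeszrei {Prep,Conj}; 2:troubeik {Det,Adv}; 3:troubeik {Det,Adv}; 4:ska {Adv}; 5:mis {Noun}; 6:klaanvaa {Noun}; 7:sleeszrei {Prep,Conj}; 8:them {Prep}; 9:stougalm {Conj}.
There are 16 candidate sequences in total.
The sequences that satisfy every rule: Prep Adv Adv Adv Noun Noun Prep Prep Conj; Prep Adv Adv Adv Noun Noun Conj Prep Conj.
Count = 2.

2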